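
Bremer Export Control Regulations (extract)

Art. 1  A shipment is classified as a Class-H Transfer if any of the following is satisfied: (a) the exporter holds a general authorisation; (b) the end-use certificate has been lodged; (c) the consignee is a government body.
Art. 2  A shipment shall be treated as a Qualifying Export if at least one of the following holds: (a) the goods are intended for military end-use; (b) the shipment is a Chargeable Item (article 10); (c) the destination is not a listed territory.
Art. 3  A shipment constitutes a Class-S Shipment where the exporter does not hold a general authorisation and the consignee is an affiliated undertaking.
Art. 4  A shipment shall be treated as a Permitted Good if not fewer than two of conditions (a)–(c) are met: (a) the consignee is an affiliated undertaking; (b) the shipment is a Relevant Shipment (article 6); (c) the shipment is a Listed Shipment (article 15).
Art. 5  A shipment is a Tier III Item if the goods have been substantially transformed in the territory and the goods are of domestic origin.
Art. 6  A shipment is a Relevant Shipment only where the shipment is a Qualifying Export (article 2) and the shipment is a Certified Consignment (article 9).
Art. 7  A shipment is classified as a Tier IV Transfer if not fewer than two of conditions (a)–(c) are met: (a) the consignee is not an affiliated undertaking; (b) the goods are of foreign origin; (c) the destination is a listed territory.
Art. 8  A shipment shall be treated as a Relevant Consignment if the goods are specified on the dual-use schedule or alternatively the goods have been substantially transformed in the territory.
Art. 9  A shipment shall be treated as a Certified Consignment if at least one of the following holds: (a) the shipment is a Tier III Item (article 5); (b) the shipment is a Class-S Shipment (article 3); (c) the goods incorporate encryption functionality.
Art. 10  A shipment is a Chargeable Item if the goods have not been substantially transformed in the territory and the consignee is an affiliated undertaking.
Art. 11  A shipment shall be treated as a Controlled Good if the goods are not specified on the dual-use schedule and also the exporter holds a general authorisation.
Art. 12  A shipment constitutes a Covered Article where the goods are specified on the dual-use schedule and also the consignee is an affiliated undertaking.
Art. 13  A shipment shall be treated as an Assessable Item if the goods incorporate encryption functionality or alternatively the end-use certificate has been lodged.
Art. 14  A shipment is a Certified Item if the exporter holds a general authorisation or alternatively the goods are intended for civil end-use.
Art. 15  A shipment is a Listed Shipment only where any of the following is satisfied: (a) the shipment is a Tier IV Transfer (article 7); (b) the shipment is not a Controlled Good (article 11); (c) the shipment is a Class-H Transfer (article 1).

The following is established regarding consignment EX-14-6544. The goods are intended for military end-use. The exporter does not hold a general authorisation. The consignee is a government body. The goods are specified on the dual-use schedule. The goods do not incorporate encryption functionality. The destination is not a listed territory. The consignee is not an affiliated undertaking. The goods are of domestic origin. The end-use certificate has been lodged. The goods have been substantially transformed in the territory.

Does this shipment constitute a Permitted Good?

article 10 — Chargeable Item: [the goods have not been substantially transformed in the territory? no] AND [the consignee is an affiliated undertaking? no] → not satisfied.
article 2 — Qualifying Export: [the goods are intended for military end-use? yes] OR [Chargeable Item (article 10)? no] OR [the destination is not a listed territory? yes] → satisfied.
article 5 — Tier III Item: [the goods have been substantially transformed in the territory? yes] AND [the goods are of domestic origin? yes] → satisfied.
article 3 — Class-S Shipment: [the exporter does not hold a general authorisation? yes] AND [the consignee is an affiliated undertaking? no] → not satisfied.
article 9 — Certified Consignment: [Tier III Item (article 5)? yes] OR [Class-S Shipment (article 3)? no] OR [the goods incorporate encryption functionality? no] → satisfied.
article 6 — Relevant Shipment: [Qualifying Export (article 2)? yes] AND [Certified Consignment (article 9)? yes] → satisfied.
article 7 — Tier IV Transfer: the consignee is not an affiliated undertaking? yes; the goods are of foreign origin? no; the destination is a listed territory? no — 1 of 3 hold (need ≥2) → not satisfied.
article 11 — Controlled Good: [the goods are not specified on the dual-use schedule? no] AND [the exporter holds a general authorisation? no] → not satisfied.
article 1 — Class-H Transfer: [the exporter holds a general authorisation? no] OR [the end-use certificate has been lodged? yes] OR [the consignee is a government body? yes] → satisfied.
article 15 — Listed Shipment: [Tier IV Transfer (article 7)? no] OR [not a Controlled Good (article 11)? yes] OR [Class-H Transfer (article 1)? yes] → satisfied.
article 4 — Permitted Good: the consignee is an affiliated undertaking? no; Relevant Shipment (article 6)? yes; Listed Shipment (article 15)? yes — 2 of 3 hold (need ≥2) → satisfied.

Yes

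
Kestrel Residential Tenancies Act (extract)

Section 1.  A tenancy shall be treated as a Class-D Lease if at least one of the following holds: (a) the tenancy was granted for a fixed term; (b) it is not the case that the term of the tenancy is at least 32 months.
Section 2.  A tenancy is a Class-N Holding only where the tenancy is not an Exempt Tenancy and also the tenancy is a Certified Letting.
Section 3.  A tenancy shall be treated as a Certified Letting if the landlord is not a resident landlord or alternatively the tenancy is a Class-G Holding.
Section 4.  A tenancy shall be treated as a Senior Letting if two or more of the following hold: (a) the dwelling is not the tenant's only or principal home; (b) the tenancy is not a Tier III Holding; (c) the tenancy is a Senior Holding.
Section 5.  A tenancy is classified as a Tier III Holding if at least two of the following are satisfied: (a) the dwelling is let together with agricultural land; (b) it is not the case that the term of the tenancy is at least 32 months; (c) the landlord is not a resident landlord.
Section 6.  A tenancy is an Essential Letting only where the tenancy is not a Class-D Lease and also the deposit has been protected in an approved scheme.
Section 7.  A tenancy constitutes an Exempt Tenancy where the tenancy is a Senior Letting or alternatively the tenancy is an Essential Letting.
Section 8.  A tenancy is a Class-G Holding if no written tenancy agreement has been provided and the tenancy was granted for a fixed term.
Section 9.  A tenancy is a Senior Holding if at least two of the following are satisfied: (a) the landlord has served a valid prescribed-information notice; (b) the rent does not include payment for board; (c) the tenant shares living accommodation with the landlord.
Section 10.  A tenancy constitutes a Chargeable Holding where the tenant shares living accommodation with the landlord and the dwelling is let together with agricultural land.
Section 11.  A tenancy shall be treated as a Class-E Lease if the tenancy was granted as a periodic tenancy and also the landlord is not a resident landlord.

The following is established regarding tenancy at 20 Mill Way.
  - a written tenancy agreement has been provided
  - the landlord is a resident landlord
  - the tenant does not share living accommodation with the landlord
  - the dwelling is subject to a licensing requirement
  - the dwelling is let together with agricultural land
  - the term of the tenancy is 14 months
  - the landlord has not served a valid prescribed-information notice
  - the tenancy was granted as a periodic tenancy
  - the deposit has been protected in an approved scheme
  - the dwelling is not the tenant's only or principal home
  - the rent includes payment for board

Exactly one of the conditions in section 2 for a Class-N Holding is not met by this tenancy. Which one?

Under section 5: the dwelling is let together with agricultural land? yes; term of the tenancy: 14 months ≥ 32 months? no, so negated condition yes; the landlord is not a resident landlord? no — 2 of 3 hold (need ≥2) → satisfied.
Under section 9: the landlord has served a valid prescribed-information notice? no; the rent does not include payment for board? no; the tenant shares living accommodation with the landlord? no — 0 of 3 hold (need ≥2) → not satisfied.
Under section 4: the dwelling is not the tenant's only or principal home? yes; not a Tier III Holding (section 5)? no; Senior Holding (section 9)? no — 1 of 3 hold (need ≥2) → not satisfied.
Under section 1: the tenancy was granted for a fixed term? no; or term of the tenancy: 14 months ≥ 32 months? no, so negated condition yes. So the tenancy is a Class-D Lease.
Under section 6: not a Class-D Lease (section 1)? no; and the deposit has been protected in an approved scheme? yes. So the tenancy is not an Essential Letting.
Under section 7: Senior Letting (section 4)? no; or Essential Letting (section 6)? no. So the tenancy is not an Exempt Tenancy.
Under section 8: no written tenancy agreement has been provided? no; and the tenancy was granted for a fixed term? no. So the tenancy is not a Class-G Holding.
Under section 3: the landlord is not a resident landlord? no; or Class-G Holding (section 8)? no. So the tenancy is not a Certified Letting.
Under section 2: not an Exempt Tenancy (section 7)? yes; and Certified Letting (section 3)? no. So the tenancy is not a Class-N Holding.

Certified Letting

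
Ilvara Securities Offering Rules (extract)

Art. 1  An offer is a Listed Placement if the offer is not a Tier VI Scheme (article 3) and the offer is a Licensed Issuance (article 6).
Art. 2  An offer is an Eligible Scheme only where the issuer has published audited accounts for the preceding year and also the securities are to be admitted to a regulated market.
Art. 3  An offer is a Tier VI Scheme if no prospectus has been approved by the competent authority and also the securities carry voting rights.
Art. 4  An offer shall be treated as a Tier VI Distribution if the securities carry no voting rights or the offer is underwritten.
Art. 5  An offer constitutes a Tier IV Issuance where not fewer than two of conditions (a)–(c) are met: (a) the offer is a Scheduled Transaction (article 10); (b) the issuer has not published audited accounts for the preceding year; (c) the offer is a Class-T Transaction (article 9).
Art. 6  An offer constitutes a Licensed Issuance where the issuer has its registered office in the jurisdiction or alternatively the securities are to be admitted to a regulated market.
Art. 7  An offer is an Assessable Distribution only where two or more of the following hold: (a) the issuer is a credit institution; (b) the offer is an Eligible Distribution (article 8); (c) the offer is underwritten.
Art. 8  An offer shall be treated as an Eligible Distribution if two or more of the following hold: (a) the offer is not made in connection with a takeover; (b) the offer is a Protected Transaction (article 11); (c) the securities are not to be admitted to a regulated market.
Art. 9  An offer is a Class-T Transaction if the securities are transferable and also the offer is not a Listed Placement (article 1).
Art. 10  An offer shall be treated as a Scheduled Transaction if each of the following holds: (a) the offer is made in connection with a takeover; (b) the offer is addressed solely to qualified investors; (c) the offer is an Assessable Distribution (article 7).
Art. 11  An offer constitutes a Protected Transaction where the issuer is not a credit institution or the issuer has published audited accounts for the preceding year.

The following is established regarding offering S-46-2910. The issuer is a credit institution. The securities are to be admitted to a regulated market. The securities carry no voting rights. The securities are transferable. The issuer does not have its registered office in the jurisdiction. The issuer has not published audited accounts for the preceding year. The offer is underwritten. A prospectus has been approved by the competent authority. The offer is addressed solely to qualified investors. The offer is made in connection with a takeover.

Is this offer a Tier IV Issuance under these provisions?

article 11 — Protected Transaction: [the issuer is not a credit institution? no] OR [the issuer has published audited accounts for the preceding year? no] → not satisfied.
article 8 — Eligible Distribution: the offer is not made in connection with a takeover? no; Protected Transaction (article 11)? no; the securities are not to be admitted to a regulated market? no — 0 of 3 hold (need ≥2) → not satisfied.
article 7 — Assessable Distribution: the issuer is a credit institution? yes; Eligible Distribution (article 8)? no; the offer is underwritten? yes — 2 of 3 hold (need ≥2) → satisfied.
article 10 — Scheduled Transaction: [the offer is made in connection with a takeover? yes] AND [the offer is addressed solely to qualified investors? yes] AND [Assessable Distribution (article 7)? yes] → satisfied.
article 3 — Tier VI Scheme: [no prospectus has been approved by the competent authority? no] AND [the securities carry voting rights? no] → not satisfied.
article 6 — Licensed Issuance: [the issuer has its registered office in the jurisdiction? no] OR [the securities are to be admitted to a regulated market? yes] → satisfied.
article 1 — Listed Placement: [not a Tier VI Scheme (article 3)? yes] AND [Licensed Issuance (article 6)? yes] → satisfied.
article 9 — Class-T Transaction: [the securities are transferable? yes] AND [not a Listed Placement (article 1)? no] → not satisfied.
article 5 — Tier IV Issuance: Scheduled Transaction (article 10)? yes; the issuer has not published audited accounts for the preceding year? yes; Class-T Transaction (article 9)? no — 2 of 3 hold (need ≥2) → satisfied.

Yes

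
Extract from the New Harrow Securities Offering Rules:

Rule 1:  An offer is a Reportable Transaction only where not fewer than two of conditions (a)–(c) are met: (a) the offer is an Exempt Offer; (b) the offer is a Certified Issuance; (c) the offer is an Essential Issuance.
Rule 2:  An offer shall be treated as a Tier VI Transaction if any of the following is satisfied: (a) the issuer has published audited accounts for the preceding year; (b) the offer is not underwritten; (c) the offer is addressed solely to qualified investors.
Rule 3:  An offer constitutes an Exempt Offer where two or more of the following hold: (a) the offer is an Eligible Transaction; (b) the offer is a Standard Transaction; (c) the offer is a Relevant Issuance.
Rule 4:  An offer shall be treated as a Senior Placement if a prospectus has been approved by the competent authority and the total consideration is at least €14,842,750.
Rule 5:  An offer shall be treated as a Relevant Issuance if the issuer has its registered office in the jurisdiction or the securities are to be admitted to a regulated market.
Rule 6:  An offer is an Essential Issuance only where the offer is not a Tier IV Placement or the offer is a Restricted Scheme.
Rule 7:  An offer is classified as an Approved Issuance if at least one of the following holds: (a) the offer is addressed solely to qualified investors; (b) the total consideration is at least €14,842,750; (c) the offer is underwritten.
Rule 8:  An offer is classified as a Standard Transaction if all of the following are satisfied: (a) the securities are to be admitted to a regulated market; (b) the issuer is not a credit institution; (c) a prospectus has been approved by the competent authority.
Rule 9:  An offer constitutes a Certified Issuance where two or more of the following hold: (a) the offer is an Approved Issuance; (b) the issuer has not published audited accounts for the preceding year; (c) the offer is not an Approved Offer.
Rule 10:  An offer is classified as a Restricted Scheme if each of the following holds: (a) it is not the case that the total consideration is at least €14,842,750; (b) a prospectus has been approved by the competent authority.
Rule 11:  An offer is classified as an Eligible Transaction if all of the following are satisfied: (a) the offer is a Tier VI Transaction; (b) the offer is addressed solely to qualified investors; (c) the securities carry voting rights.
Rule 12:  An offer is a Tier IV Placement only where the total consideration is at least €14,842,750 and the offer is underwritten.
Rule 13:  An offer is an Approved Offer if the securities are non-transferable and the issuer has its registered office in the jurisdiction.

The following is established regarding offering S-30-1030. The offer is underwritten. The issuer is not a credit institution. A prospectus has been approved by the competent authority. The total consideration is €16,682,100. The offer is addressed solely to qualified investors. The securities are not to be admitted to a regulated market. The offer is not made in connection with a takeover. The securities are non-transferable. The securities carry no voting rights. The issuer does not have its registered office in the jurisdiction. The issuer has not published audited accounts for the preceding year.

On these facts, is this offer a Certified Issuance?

rule 7 — Approved Issuance: [the offer is addressed solely to qualified investors? yes] OR [total consideration: €16,682,100 ≥ €14,842,750? yes] OR [the offer is underwritten? yes] → satisfied.
rule 13 — Approved Offer: [the securities are non-transferable? yes] AND [the issuer has its registered office in the jurisdiction? no] → not satisfied.
rule 9 — Certified Issuance: Approved Issuance (rule 7)? yes; the issuer has not published audited accounts for the preceding year? yes; not an Approved Offer (rule 13)? yes — 3 of 3 hold (need ≥2) → satisfied.

Yes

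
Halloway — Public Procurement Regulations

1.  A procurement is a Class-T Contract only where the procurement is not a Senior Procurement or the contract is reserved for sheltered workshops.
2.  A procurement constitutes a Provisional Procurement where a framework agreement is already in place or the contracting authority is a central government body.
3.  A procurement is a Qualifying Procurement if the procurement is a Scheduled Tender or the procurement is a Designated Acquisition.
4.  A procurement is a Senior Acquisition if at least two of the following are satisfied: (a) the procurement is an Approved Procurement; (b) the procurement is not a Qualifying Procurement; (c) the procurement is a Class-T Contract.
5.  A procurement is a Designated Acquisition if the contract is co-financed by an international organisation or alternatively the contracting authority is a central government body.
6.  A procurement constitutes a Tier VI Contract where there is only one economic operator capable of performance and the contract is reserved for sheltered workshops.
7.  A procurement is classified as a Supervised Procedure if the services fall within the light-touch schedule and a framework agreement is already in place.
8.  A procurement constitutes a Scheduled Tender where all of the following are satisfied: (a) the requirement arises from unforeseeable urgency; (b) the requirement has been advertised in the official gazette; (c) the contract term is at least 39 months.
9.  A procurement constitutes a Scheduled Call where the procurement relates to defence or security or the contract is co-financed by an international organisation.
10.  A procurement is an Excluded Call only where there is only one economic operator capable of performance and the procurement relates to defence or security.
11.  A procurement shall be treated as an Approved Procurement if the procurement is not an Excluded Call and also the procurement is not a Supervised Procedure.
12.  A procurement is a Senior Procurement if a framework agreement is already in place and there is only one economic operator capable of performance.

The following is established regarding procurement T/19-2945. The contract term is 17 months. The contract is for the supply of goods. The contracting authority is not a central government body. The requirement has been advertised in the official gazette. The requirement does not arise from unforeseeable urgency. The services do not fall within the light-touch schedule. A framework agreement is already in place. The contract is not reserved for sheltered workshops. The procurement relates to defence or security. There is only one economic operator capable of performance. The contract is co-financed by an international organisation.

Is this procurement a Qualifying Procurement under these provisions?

Yes

Under paragraph 8: the requirement arises from unforeseeable urgency? no; and the requirement has been advertised in the official gazette? yes; and contract term: 17 months ≥ 39 months? no. So the procurement is not a Scheduled Tender.
Under paragraph 5: the contract is co-financed by an international organisation? yes; or the contracting authority is a central government body? no. So the procurement is a Designated Acquisition.
Under paragraph 3: Scheduled Tender (paragraph 8)? no; or Designated Acquisition (paragraph 5)? yes. So the procurement is a Qualifying Procurement.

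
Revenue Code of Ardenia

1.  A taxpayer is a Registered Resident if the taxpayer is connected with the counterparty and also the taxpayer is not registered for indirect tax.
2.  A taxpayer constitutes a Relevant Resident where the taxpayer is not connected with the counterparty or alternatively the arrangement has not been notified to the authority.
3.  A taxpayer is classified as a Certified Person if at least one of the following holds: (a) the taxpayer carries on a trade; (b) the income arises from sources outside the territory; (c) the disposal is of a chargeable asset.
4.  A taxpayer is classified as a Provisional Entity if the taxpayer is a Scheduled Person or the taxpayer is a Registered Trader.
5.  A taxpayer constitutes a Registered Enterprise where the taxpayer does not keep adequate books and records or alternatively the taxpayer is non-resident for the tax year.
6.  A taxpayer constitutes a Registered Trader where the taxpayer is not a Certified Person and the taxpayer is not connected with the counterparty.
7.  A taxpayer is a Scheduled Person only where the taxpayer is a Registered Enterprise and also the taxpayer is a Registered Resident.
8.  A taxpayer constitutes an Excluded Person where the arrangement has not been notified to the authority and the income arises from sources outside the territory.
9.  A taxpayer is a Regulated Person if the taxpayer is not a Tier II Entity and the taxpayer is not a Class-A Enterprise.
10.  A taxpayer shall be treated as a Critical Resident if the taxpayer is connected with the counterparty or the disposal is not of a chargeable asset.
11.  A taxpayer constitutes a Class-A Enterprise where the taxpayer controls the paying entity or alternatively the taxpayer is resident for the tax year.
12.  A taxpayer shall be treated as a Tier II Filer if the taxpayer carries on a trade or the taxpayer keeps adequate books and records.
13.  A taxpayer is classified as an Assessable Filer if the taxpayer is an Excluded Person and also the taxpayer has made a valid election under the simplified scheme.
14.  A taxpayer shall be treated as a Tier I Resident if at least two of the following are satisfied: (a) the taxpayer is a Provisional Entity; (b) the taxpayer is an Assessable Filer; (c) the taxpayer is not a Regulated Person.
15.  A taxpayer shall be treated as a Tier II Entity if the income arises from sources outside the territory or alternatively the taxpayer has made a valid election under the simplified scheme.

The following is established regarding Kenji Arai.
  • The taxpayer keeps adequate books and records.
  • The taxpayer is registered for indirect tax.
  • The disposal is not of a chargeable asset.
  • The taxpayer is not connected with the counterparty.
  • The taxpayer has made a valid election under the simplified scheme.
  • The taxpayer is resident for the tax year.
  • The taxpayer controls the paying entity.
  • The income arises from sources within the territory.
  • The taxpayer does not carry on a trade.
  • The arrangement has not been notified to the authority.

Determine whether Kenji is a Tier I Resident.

Yes

Under paragraph 5: the taxpayer does not keep adequate books and records? no; or the taxpayer is non-resident for the tax year? no. So the taxpayer is not a Registered Enterprise.
Under paragraph 1: the taxpayer is connected with the counterparty? no; and the taxpayer is not registered for indirect tax? no. So the taxpayer is not a Registered Resident.
Under paragraph 7: Registered Enterprise (paragraph 5)? no; and Registered Resident (paragraph 1)? no. So the taxpayer is not a Scheduled Person.
Under paragraph 3: the taxpayer carries on a trade? no; or the income arises from sources outside the territory? no; or the disposal is of a chargeable asset? no. So the taxpayer is not a Certified Person.
Under paragraph 6: not a Certified Person (paragraph 3)? yes; and the taxpayer is not connected with the counterparty? yes. So the taxpayer is a Registered Trader.
Under paragraph 4: Scheduled Person (paragraph 7)? no; or Registered Trader (paragraph 6)? yes. So the taxpayer is a Provisional Entity.
Under paragraph 8: the arrangement has not been notified to the authority? yes; and the income arises from sources outside the territory? no. So the taxpayer is not an Excluded Person.
Under paragraph 13: Excluded Person (paragraph 8)? no; and the taxpayer has made a valid election under the simplified scheme? yes. So the taxpayer is not an Assessable Filer.
Under paragraph 15: the income arises from sources outside the territory? no; or the taxpayer has made a valid election under the simplified scheme? yes. So the taxpayer is a Tier II Entity.
Under paragraph 11: the taxpayer controls the paying entity? yes; or the taxpayer is resident for the tax year? yes. So the taxpayer is a Class-A Enterprise.
Under paragraph 9: not a Tier II Entity (paragraph 15)? no; and not a Class-A Enterprise (paragraph 11)? no. So the taxpayer is not a Regulated Person.
Under paragraph 14: Provisional Entity (paragraph 4)? yes; Assessable Filer (paragraph 13)? no; not a Regulated Person (paragraph 9)? yes — 2 of 3 hold (need ≥2) → satisfied.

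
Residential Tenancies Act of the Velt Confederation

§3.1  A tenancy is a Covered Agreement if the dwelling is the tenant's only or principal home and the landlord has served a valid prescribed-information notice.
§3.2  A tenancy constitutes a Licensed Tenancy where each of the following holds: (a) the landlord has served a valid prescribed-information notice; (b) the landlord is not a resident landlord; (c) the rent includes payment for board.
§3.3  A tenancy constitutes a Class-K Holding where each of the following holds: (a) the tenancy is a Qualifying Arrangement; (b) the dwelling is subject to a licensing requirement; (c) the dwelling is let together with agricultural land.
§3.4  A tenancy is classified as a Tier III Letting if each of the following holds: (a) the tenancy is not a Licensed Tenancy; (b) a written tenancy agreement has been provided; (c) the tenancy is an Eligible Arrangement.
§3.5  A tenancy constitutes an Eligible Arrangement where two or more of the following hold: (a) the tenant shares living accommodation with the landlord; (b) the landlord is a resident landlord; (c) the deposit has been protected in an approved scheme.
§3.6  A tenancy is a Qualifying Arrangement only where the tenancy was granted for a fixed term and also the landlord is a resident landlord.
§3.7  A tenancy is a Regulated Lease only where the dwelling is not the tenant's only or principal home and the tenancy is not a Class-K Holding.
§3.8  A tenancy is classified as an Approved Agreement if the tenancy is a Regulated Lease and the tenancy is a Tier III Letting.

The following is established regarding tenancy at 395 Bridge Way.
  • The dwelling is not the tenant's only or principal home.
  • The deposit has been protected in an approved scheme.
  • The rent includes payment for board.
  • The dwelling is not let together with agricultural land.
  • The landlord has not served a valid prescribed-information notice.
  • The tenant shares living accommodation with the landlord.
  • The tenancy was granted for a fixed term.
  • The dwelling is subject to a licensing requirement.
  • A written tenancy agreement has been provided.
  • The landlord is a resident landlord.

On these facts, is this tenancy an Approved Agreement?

§3.6 — Qualifying Arrangement: [the tenancy was granted for a fixed term? yes] AND [the landlord is a resident landlord? yes] → satisfied.
§3.3 — Class-K Holding: [Qualifying Arrangement (§3.6)? yes] AND [the dwelling is subject to a licensing requirement? yes] AND [the dwelling is let together with agricultural land? no] → not satisfied.
§3.7 — Regulated Lease: [the dwelling is not the tenant's only or principal home? yes] AND [not a Class-K Holding (§3.3)? yes] → satisfied.
§3.2 — Licensed Tenancy: [the landlord has served a valid prescribed-information notice? no] AND [the landlord is not a resident landlord? no] AND [the rent includes payment for board? yes] → not satisfied.
§3.5 — Eligible Arrangement: the tenant shares living accommodation with the landlord? yes; the landlord is a resident landlord? yes; the deposit has been protected in an approved scheme? yes — 3 of 3 hold (need ≥2) → satisfied.
§3.4 — Tier III Letting: [not a Licensed Tenancy (§3.2)? yes] AND [a written tenancy agreement has been provided? yes] AND [Eligible Arrangement (§3.5)? yes] → satisfied.
§3.8 — Approved Agreement: [Regulated Lease (§3.7)? yes] AND [Tier III Letting (§3.4)? yes] → satisfied.

Yes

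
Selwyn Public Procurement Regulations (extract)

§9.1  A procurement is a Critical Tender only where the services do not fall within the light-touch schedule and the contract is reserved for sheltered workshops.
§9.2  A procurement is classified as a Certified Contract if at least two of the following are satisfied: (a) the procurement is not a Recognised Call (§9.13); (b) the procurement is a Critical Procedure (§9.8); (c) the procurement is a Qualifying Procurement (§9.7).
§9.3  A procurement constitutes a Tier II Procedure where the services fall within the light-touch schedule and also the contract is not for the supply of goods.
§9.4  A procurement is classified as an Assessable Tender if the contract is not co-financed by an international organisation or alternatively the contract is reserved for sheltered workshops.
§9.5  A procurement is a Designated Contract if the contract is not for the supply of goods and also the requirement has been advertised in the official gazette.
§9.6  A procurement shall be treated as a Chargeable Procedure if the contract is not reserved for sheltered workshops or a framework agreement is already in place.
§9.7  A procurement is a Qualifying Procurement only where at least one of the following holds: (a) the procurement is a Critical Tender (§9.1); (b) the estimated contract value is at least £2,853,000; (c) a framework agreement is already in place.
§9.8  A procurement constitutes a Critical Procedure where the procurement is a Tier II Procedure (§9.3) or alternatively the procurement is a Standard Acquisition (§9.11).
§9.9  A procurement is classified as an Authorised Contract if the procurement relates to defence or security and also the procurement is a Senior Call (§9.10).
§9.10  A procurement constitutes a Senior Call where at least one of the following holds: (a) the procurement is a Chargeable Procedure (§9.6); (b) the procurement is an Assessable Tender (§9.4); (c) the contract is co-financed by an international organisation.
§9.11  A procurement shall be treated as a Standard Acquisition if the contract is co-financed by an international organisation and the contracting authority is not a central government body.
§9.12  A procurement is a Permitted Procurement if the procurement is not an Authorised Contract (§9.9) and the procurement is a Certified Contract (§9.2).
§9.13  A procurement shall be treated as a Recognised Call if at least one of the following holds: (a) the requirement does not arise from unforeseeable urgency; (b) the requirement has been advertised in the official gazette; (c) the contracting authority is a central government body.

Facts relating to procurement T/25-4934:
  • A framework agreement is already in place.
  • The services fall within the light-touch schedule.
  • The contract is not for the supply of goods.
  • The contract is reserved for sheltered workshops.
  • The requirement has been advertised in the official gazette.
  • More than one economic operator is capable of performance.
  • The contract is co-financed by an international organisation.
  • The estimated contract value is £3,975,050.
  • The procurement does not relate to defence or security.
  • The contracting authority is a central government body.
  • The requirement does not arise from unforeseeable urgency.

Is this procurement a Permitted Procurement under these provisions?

§9.6 — Chargeable Procedure: [the contract is not reserved for sheltered workshops? no] OR [a framework agreement is already in place? yes] → satisfied.
§9.4 — Assessable Tender: [the contract is not co-financed by an international organisation? no] OR [the contract is reserved for sheltered workshops? yes] → satisfied.
§9.10 — Senior Call: [Chargeable Procedure (§9.6)? yes] OR [Assessable Tender (§9.4)? yes] OR [the contract is co-financed by an international organisation? yes] → satisfied.
§9.9 — Authorised Contract: [the procurement relates to defence or security? no] AND [Senior Call (§9.10)? yes] → not satisfied.
§9.13 — Recognised Call: [the requirement does not arise from unforeseeable urgency? yes] OR [the requirement has been advertised in the official gazette? yes] OR [the contracting authority is a central government body? yes] → satisfied.
§9.3 — Tier II Procedure: [the services fall within the light-touch schedule? yes] AND [the contract is not for the supply of goods? yes] → satisfied.
§9.11 — Standard Acquisition: [the contract is co-financed by an international organisation? yes] AND [the contracting authority is not a central government body? no] → not satisfied.
§9.8 — Critical Procedure: [Tier II Procedure (§9.3)? yes] OR [Standard Acquisition (§9.11)? no] → satisfied.
§9.1 — Critical Tender: [the services do not fall within the light-touch schedule? no] AND [the contract is reserved for sheltered workshops? yes] → not satisfied.
§9.7 — Qualifying Procurement: [Critical Tender (§9.1)? no] OR [estimated contract value: £3,975,050 ≥ £2,853,000? yes] OR [a framework agreement is already in place? yes] → satisfied.
§9.2 — Certified Contract: not a Recognised Call (§9.13)? no; Critical Procedure (§9.8)? yes; Qualifying Procurement (§9.7)? yes — 2 of 3 hold (need ≥2) → satisfied.
§9.12 — Permitted Procurement: [not an Authorised Contract (§9.9)? yes] AND [Certified Contract (§9.2)? yes] → satisfied.

Yes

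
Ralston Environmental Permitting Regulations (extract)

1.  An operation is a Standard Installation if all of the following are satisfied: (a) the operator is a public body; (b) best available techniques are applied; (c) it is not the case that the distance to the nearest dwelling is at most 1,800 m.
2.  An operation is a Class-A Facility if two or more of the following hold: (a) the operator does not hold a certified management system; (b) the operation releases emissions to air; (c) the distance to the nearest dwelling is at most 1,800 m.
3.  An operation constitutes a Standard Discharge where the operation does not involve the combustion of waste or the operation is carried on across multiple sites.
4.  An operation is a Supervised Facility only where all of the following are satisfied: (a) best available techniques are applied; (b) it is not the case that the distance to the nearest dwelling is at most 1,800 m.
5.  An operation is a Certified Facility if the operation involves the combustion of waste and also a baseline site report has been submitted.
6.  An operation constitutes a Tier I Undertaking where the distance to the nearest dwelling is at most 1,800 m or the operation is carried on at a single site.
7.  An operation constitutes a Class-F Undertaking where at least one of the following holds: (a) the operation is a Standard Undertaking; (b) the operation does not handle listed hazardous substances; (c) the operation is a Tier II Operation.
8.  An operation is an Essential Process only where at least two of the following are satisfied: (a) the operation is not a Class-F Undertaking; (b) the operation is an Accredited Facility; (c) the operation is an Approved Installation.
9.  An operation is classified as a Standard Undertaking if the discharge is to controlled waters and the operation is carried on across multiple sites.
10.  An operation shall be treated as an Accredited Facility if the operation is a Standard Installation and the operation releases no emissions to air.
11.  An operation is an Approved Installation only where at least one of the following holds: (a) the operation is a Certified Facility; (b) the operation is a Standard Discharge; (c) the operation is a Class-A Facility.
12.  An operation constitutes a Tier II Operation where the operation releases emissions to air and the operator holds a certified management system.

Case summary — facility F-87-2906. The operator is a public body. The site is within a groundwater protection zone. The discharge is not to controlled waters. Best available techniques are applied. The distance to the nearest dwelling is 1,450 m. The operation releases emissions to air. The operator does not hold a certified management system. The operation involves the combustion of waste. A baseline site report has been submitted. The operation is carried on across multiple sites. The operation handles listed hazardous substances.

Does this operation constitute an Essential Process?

Under paragraph 9: the discharge is to controlled waters? no; and the operation is carried on across multiple sites? yes. So the operation is not a Standard Undertaking.
Under paragraph 12: the operation releases emissions to air? yes; and the operator holds a certified management system? no. So the operation is not a Tier II Operation.
Under paragraph 7: Standard Undertaking (paragraph 9)? no; or the operation does not handle listed hazardous substances? no; or Tier II Operation (paragraph 12)? no. So the operation is not a Class-F Undertaking.
Under paragraph 1: the operator is a public body? yes; and best available techniques are applied? yes; and distance to the nearest dwelling: 1,450 m ≤ 1,800 m? yes, so negated condition no. So the operation is not a Standard Installation.
Under paragraph 10: Standard Installation (paragraph 1)? no; and the operation releases no emissions to air? no. So the operation is not an Accredited Facility.
Under paragraph 5: the operation involves the combustion of waste? yes; and a baseline site report has been submitted? yes. So the operation is a Certified Facility.
Under paragraph 3: the operation does not involve the combustion of waste? no; or the operation is carried on across multiple sites? yes. So the operation is a Standard Discharge.
Under paragraph 2: the operator does not hold a certified management system? yes; the operation releases emissions to air? yes; distance to the nearest dwelling: 1,450 m ≤ 1,800 m? yes — 3 of 3 hold (need ≥2) → satisfied.
Under paragraph 11: Certified Facility (paragraph 5)? yes; or Standard Discharge (paragraph 3)? yes; or Class-A Facility (paragraph 2)? yes. So the operation is an Approved Installation.
Under paragraph 8: not a Class-F Undertaking (paragraph 7)? yes; Accredited Facility (paragraph 10)? no; Approved Installation (paragraph 11)? yes — 2 of 3 hold (need ≥2) → satisfied.

Yes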